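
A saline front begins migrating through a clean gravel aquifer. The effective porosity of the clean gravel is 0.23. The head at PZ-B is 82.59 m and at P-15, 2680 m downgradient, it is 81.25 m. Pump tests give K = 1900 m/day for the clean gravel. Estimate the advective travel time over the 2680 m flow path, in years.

Hydraulic gradient i = (82.59 − 81.25) / 2680 = 1.34 / 2680 = 0.0005000.
Darcy flux q = K · i = 1900 × 0.0005000 = 0.9500 m/day.
Seepage velocity v = q / n_e = 0.9500 / 0.23 = 4.130 m/day.
Travel time t = L / v = 2680 / 4.130 = 648.8 days = 1.776 years.

1.78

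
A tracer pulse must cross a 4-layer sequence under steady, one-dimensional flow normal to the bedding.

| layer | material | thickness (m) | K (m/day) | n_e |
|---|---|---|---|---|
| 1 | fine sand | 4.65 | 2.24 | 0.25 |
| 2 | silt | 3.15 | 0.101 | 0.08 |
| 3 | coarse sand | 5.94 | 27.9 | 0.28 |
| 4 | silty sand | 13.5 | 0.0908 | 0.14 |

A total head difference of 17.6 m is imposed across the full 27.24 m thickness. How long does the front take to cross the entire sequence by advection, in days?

51.4

With flow normal to the layers, continuity requires the same specific discharge q through every layer.
Σ(b_i/K_i) = 4.65/2.24 + 3.15/0.101 + 5.94/27.9 + 13.5/0.0908 = 182.2 d.
q = Δh / Σ(b_i/K_i) = 17.6 / 182.2 = 0.09662 m/day.
In each layer the seepage velocity is v_i = q/n_i, so the layer transit time is t_i = b_i·n_i / q:
  layer 1 (fine sand): t_1 = 4.65 × 0.25 / 0.09662 = 12.03 d
  layer 2 (silt): t_2 = 3.15 × 0.08 / 0.09662 = 2.608 d
  layer 3 (coarse sand): t_3 = 5.94 × 0.28 / 0.09662 = 17.21 d
  layer 4 (silty sand): t_4 = 13.5 × 0.14 / 0.09662 = 19.56 d
Total t = Σ t_i = 51.41 days.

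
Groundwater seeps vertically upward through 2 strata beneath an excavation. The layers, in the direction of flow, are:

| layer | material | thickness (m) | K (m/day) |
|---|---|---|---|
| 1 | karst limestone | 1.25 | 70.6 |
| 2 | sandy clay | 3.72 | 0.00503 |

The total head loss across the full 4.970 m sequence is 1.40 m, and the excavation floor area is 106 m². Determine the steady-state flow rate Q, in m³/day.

0.201

Flow is perpendicular to layering, so the layers act in series and the equivalent K is the thickness-weighted harmonic mean.
Total thickness L = 1.25 + 3.72 = 4.970 m.
Σ(b_i/K_i) = 1.25/70.6 + 3.72/0.00503 = 739.6 d.
K_eq = L / Σ(b_i/K_i) = 4.970 / 739.6 = 0.006720 m/day.
Q = K_eq · A · (Δh/L) = 0.006720 × 106 × (1.40/4.970) = 0.2007 m³/day.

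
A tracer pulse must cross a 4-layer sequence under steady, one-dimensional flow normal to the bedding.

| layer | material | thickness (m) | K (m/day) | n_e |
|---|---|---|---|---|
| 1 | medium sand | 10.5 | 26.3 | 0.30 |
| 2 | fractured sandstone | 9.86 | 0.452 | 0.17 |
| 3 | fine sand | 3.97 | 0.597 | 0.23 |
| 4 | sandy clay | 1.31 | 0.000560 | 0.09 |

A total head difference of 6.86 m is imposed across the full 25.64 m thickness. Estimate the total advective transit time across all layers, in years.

With flow normal to the layers, continuity requires the same specific discharge q through every layer.
Σ(b_i/K_i) = 10.5/26.3 + 9.86/0.452 + 3.97/0.597 + 1.31/0.000560 = 2368 d.
q = Δh / Σ(b_i/K_i) = 6.86 / 2368 = 0.002897 m/day.
In each layer the seepage velocity is v_i = q/n_i, so the layer transit time is t_i = b_i·n_i / q:
  layer 1 (medium sand): t_1 = 10.5 × 0.30 / 0.002897 = 1087 d
  layer 2 (fractured sandstone): t_2 = 9.86 × 0.17 / 0.002897 = 578.6 d
  layer 3 (fine sand): t_3 = 3.97 × 0.23 / 0.002897 = 315.2 d
  layer 4 (sandy clay): t_4 = 1.31 × 0.09 / 0.002897 = 40.70 d
Total t = Σ t_i = 2022 days = 5.536 years.

5.54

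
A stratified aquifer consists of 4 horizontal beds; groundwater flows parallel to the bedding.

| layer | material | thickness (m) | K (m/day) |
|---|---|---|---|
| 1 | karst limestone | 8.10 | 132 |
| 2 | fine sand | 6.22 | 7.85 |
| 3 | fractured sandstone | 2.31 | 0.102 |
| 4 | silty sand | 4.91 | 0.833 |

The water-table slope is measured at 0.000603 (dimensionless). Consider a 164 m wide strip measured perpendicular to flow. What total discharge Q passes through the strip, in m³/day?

Flow is parallel to layering, so each bed carries its own Darcy discharge and the transmissivities add.
Σ(K_i·b_i) = 132×8.10 + 7.85×6.22 + 0.102×2.31 + 0.833×4.91 = 1122 m²/day.
Hydraulic gradient i = 0.000603.
Q = Σ(K_i·b_i) · W · i = 1122 × 164 × 0.0006030 = 111.0 m³/day.

111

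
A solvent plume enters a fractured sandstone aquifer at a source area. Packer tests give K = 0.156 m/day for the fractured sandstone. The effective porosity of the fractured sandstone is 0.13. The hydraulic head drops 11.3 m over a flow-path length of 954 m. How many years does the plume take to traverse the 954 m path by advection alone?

184

Hydraulic gradient i = Δh / L = 11.3 / 954 = 0.01184.
Darcy flux q = K · i = 0.1560 × 0.01184 = 0.001848 m/day.
Seepage velocity v = q / n_e = 0.001848 / 0.13 = 0.01421 m/day.
Travel time t = L / v = 954 / 0.01421 = 67118 days = 183.8 years.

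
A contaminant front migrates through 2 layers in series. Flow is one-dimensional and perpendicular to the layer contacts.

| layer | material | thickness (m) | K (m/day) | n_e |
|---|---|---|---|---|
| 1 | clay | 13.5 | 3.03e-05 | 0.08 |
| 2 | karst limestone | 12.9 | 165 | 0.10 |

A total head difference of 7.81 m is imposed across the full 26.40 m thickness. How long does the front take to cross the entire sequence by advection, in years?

With flow normal to the layers, continuity requires the same specific discharge q through every layer.
Σ(b_i/K_i) = 13.5/3.03e-05 + 12.9/165 = 4.455e+05 d.
q = Δh / Σ(b_i/K_i) = 7.81 / 4.455e+05 = 1.753e-05 m/day.
In each layer the seepage velocity is v_i = q/n_i, so the layer transit time is t_i = b_i·n_i / q:
  layer 1 (clay): t_1 = 13.5 × 0.08 / 1.753e-05 = 61612 d
  layer 2 (karst limestone): t_2 = 12.9 × 0.10 / 1.753e-05 = 73592 d
Total t = Σ t_i = 1.352e+05 days = 370.2 years.

370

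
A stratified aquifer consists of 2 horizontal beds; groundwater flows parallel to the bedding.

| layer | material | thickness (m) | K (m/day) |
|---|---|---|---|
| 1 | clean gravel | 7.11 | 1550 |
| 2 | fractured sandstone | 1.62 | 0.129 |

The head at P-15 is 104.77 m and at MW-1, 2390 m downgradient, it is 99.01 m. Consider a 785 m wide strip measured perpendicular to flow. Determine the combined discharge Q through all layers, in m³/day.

Flow is parallel to layering, so each bed carries its own Darcy discharge and the transmissivities add.
Σ(K_i·b_i) = 1550×7.11 + 0.129×1.62 = 11021 m²/day.
Hydraulic gradient i = (104.77 − 99.01) / 2390 = 5.76 / 2390 = 0.002410.
Q = Σ(K_i·b_i) · W · i = 11021 × 785 × 0.002410 = 20850 m³/day.

20800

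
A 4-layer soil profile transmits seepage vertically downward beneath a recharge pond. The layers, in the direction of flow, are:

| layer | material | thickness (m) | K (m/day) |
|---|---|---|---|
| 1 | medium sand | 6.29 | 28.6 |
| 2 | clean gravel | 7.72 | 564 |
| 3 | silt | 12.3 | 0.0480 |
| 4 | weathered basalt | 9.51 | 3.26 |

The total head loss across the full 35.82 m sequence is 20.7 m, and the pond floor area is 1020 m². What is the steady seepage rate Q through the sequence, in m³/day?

Flow is perpendicular to layering, so the layers act in series and the equivalent K is the thickness-weighted harmonic mean.
Total thickness L = 6.29 + 7.72 + 12.3 + 9.51 = 35.82 m.
Σ(b_i/K_i) = 6.29/28.6 + 7.72/564 + 12.3/0.0480 + 9.51/3.26 = 259.4 d.
K_eq = L / Σ(b_i/K_i) = 35.82 / 259.4 = 0.1381 m/day.
Q = K_eq · A · (Δh/L) = 0.1381 × 1020 × (20.7/35.82) = 81.40 m³/day.

81.4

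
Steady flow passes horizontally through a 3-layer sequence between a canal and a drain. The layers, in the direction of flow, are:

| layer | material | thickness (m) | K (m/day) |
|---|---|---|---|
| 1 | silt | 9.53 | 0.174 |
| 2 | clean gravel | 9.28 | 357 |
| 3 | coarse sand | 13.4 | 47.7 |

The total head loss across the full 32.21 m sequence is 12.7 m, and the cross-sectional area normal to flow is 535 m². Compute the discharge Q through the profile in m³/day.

123

Flow is perpendicular to layering, so the layers act in series and the equivalent K is the thickness-weighted harmonic mean.
Total thickness L = 9.53 + 9.28 + 13.4 = 32.21 m.
Σ(b_i/K_i) = 9.53/0.174 + 9.28/357 + 13.4/47.7 = 55.08 d.
K_eq = L / Σ(b_i/K_i) = 32.21 / 55.08 = 0.5848 m/day.
Q = K_eq · A · (Δh/L) = 0.5848 × 535 × (12.7/32.21) = 123.4 m³/day.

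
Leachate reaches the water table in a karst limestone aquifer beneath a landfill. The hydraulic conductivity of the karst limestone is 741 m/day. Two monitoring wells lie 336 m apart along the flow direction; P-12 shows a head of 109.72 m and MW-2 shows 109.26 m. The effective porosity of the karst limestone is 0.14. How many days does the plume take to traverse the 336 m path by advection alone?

Hydraulic gradient i = (109.72 − 109.26) / 336 = 0.46 / 336 = 0.001369.
Darcy flux q = K · i = 741.0 × 0.001369 = 1.014 m/day.
Seepage velocity v = q / n_e = 1.014 / 0.14 = 7.246 m/day.
Travel time t = L / v = 336 / 7.246 = 46.37 days.

46.4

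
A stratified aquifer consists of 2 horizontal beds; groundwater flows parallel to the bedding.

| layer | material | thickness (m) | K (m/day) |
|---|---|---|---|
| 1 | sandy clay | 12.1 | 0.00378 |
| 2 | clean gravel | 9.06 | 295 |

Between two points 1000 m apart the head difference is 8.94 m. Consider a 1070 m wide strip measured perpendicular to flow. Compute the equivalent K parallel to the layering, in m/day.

Flow is parallel to layering, so each bed carries its own Darcy discharge and the transmissivities add.
Σ(K_i·b_i) = 0.00378×12.1 + 295×9.06 = 2673 m²/day.
Total thickness b = 21.16 m, so K_eq = Σ(K_i·b_i)/b = 126.3 m/day.

126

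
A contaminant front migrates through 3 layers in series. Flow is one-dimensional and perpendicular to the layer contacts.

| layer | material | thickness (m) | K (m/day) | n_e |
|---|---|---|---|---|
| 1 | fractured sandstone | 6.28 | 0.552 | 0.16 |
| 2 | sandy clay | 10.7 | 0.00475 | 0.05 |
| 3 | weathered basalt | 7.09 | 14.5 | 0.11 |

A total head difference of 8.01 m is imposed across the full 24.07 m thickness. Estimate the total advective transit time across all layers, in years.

With flow normal to the layers, continuity requires the same specific discharge q through every layer.
Σ(b_i/K_i) = 6.28/0.552 + 10.7/0.00475 + 7.09/14.5 = 2264 d.
q = Δh / Σ(b_i/K_i) = 8.01 / 2264 = 0.003537 m/day.
In each layer the seepage velocity is v_i = q/n_i, so the layer transit time is t_i = b_i·n_i / q:
  layer 1 (fractured sandstone): t_1 = 6.28 × 0.16 / 0.003537 = 284.1 d
  layer 2 (sandy clay): t_2 = 10.7 × 0.05 / 0.003537 = 151.2 d
  layer 3 (weathered basalt): t_3 = 7.09 × 0.11 / 0.003537 = 220.5 d
Total t = Σ t_i = 655.8 days = 1.795 years.

1.80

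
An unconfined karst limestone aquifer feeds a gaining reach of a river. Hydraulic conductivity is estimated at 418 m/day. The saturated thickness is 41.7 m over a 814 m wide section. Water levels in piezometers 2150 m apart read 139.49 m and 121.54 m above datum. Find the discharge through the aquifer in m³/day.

118000

Cross-sectional area A = 814 × 41.7 = 33944 m².
Hydraulic gradient i = (139.49 − 121.54) / 2150 = 17.95 / 2150 = 0.008349.
Darcy's law: Q = K · A · i = 418.0 × 33944 × 0.008349 = 1.185e+05 m³/day.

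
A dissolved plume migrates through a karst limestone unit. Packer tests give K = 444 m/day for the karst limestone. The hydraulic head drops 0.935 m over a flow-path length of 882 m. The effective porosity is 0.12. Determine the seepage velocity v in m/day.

3.92

Hydraulic gradient i = Δh / L = 0.935 / 882 = 0.001060.
Darcy flux q = K · i = 444.0 × 0.001060 = 0.4707 m/day.
Seepage velocity v = q / n_e = 0.4707 / 0.12 = 3.922 m/day.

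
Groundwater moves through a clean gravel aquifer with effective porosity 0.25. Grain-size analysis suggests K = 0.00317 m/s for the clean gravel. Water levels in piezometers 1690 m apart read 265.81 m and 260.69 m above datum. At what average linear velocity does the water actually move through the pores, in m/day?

3.32

Convert K: 0.00317 m/s × 86400 = 273.9 m/day.
Hydraulic gradient i = (265.81 − 260.69) / 1690 = 5.12 / 1690 = 0.003030.
Darcy flux q = K · i = 273.9 × 0.003030 = 0.8298 m/day.
Seepage velocity v = q / n_e = 0.8298 / 0.25 = 3.319 m/day.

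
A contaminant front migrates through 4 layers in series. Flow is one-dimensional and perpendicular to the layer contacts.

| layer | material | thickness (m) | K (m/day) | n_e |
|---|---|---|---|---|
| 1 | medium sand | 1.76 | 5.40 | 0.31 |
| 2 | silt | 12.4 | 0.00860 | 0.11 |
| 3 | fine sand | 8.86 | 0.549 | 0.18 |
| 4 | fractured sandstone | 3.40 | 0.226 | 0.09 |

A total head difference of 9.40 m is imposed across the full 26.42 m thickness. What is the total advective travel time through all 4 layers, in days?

With flow normal to the layers, continuity requires the same specific discharge q through every layer.
Σ(b_i/K_i) = 1.76/5.40 + 12.4/0.00860 + 8.86/0.549 + 3.40/0.226 = 1473 d.
q = Δh / Σ(b_i/K_i) = 9.40 / 1473 = 0.006380 m/day.
In each layer the seepage velocity is v_i = q/n_i, so the layer transit time is t_i = b_i·n_i / q:
  layer 1 (medium sand): t_1 = 1.76 × 0.31 / 0.006380 = 85.52 d
  layer 2 (silt): t_2 = 12.4 × 0.11 / 0.006380 = 213.8 d
  layer 3 (fine sand): t_3 = 8.86 × 0.18 / 0.006380 = 250.0 d
  layer 4 (fractured sandstone): t_4 = 3.40 × 0.09 / 0.006380 = 47.96 d
Total t = Σ t_i = 597.2 days.

597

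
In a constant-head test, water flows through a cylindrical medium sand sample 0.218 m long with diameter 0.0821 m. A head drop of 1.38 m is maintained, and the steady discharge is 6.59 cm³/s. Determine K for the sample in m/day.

Cross-sectional area A = π·(d/2)² = π × (0.0821/2)² = 0.005294 m².
Convert discharge: 6.59 cm³/s = 6.590e-06 m³/s.
Darcy's law rearranged: K = Q·L / (A·Δh) = 6.590e-06 × 0.218 / (0.005294 × 1.38) = 0.0001966 m/s = 16.99 m/day.

17.0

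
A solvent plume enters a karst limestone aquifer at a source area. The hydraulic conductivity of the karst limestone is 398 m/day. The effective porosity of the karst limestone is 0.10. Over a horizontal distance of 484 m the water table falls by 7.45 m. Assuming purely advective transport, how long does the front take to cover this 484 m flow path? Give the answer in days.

7.90

Hydraulic gradient i = Δh / L = 7.45 / 484 = 0.01539.
Darcy flux q = K · i = 398.0 × 0.01539 = 6.126 m/day.
Seepage velocity v = q / n_e = 6.126 / 0.10 = 61.26 m/day.
Travel time t = L / v = 484 / 61.26 = 7.900 days.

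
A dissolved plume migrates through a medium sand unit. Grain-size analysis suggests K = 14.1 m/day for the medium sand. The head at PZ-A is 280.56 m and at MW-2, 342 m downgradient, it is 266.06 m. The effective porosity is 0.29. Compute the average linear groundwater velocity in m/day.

2.06

Hydraulic gradient i = (280.56 − 266.06) / 342 = 14.5 / 342 = 0.04240.
Darcy flux q = K · i = 14.10 × 0.04240 = 0.5978 m/day.
Seepage velocity v = q / n_e = 0.5978 / 0.29 = 2.061 m/day.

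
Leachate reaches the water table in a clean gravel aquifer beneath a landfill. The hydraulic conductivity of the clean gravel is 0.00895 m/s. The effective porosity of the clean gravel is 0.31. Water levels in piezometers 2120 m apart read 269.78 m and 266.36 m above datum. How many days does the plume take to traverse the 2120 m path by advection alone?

Convert K: 0.00895 m/s × 86400 = 773.3 m/day.
Hydraulic gradient i = (269.78 − 266.36) / 2120 = 3.42 / 2120 = 0.001613.
Darcy flux q = K · i = 773.3 × 0.001613 = 1.247 m/day.
Seepage velocity v = q / n_e = 1.247 / 0.31 = 4.024 m/day.
Travel time t = L / v = 2120 / 4.024 = 526.8 days.

527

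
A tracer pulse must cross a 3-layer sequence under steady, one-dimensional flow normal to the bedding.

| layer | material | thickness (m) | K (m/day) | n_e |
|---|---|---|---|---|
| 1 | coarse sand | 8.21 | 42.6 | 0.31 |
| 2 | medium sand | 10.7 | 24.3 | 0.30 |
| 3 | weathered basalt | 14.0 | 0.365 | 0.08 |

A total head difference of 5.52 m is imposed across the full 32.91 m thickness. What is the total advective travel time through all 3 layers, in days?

With flow normal to the layers, continuity requires the same specific discharge q through every layer.
Σ(b_i/K_i) = 8.21/42.6 + 10.7/24.3 + 14.0/0.365 = 38.99 d.
q = Δh / Σ(b_i/K_i) = 5.52 / 38.99 = 0.1416 m/day.
In each layer the seepage velocity is v_i = q/n_i, so the layer transit time is t_i = b_i·n_i / q:
  layer 1 (coarse sand): t_1 = 8.21 × 0.31 / 0.1416 = 17.98 d
  layer 2 (medium sand): t_2 = 10.7 × 0.30 / 0.1416 = 22.67 d
  layer 3 (weathered basalt): t_3 = 14.0 × 0.08 / 0.1416 = 7.911 d
Total t = Σ t_i = 48.56 days.

48.6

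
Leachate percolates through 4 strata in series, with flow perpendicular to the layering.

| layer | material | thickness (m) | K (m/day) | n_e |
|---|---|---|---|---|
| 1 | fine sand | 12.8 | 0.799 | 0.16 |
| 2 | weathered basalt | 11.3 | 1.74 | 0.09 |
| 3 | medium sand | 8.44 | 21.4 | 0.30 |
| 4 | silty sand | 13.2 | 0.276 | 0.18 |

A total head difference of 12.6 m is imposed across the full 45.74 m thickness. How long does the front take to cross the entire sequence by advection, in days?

44.8

With flow normal to the layers, continuity requires the same specific discharge q through every layer.
Σ(b_i/K_i) = 12.8/0.799 + 11.3/1.74 + 8.44/21.4 + 13.2/0.276 = 70.73 d.
q = Δh / Σ(b_i/K_i) = 12.6 / 70.73 = 0.1781 m/day.
In each layer the seepage velocity is v_i = q/n_i, so the layer transit time is t_i = b_i·n_i / q:
  layer 1 (fine sand): t_1 = 12.8 × 0.16 / 0.1781 = 11.50 d
  layer 2 (weathered basalt): t_2 = 11.3 × 0.09 / 0.1781 = 5.709 d
  layer 3 (medium sand): t_3 = 8.44 × 0.30 / 0.1781 = 14.21 d
  layer 4 (silty sand): t_4 = 13.2 × 0.18 / 0.1781 = 13.34 d
Total t = Σ t_i = 44.76 days.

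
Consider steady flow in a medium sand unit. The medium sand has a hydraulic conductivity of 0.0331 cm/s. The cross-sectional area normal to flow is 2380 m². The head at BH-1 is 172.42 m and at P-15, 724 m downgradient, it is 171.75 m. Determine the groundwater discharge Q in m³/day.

63.0

Convert K: 0.0331 cm/s × 864 = 28.60 m/day.
Hydraulic gradient i = (172.42 − 171.75) / 724 = 0.67 / 724 = 0.0009254.
Darcy's law: Q = K · A · i = 28.60 × 2380 × 0.0009254 = 62.99 m³/day.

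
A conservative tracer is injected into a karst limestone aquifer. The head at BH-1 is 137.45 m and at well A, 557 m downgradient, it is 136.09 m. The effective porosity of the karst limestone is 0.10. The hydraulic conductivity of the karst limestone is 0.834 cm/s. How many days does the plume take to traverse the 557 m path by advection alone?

Convert K: 0.834 cm/s × 864 = 720.6 m/day.
Hydraulic gradient i = (137.45 − 136.09) / 557 = 1.36 / 557 = 0.002442.
Darcy flux q = K · i = 720.6 × 0.002442 = 1.759 m/day.
Seepage velocity v = q / n_e = 1.759 / 0.10 = 17.59 m/day.
Travel time t = L / v = 557 / 17.59 = 31.66 days.

31.7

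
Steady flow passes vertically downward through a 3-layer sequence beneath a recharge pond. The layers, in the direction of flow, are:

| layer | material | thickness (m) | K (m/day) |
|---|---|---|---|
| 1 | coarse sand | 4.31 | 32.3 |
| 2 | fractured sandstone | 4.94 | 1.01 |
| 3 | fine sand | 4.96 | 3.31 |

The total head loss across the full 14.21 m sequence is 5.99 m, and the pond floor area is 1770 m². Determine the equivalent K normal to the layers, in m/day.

Flow is perpendicular to layering, so the layers act in series and the equivalent K is the thickness-weighted harmonic mean.
Total thickness L = 4.31 + 4.94 + 4.96 = 14.21 m.
Σ(b_i/K_i) = 4.31/32.3 + 4.94/1.01 + 4.96/3.31 = 6.523 d.
K_eq = L / Σ(b_i/K_i) = 14.21 / 6.523 = 2.178 m/day.

2.18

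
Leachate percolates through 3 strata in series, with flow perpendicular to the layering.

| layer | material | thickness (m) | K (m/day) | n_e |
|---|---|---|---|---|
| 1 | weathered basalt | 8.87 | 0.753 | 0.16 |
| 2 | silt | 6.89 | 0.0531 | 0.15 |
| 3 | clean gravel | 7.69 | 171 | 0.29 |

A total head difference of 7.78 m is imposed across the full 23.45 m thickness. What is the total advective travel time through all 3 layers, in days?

85.2

With flow normal to the layers, continuity requires the same specific discharge q through every layer.
Σ(b_i/K_i) = 8.87/0.753 + 6.89/0.0531 + 7.69/171 = 141.6 d.
q = Δh / Σ(b_i/K_i) = 7.78 / 141.6 = 0.05495 m/day.
In each layer the seepage velocity is v_i = q/n_i, so the layer transit time is t_i = b_i·n_i / q:
  layer 1 (weathered basalt): t_1 = 8.87 × 0.16 / 0.05495 = 25.83 d
  layer 2 (silt): t_2 = 6.89 × 0.15 / 0.05495 = 18.81 d
  layer 3 (clean gravel): t_3 = 7.69 × 0.29 / 0.05495 = 40.58 d
Total t = Σ t_i = 85.22 days.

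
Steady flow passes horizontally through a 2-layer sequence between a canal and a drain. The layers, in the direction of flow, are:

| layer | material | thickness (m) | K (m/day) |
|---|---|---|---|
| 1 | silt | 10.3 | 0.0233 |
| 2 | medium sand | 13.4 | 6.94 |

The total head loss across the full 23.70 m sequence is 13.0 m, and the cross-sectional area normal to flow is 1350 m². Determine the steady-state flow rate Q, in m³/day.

Flow is perpendicular to layering, so the layers act in series and the equivalent K is the thickness-weighted harmonic mean.
Total thickness L = 10.3 + 13.4 = 23.70 m.
Σ(b_i/K_i) = 10.3/0.0233 + 13.4/6.94 = 444.0 d.
K_eq = L / Σ(b_i/K_i) = 23.70 / 444.0 = 0.05338 m/day.
Q = K_eq · A · (Δh/L) = 0.05338 × 1350 × (13.0/23.70) = 39.53 m³/day.

39.5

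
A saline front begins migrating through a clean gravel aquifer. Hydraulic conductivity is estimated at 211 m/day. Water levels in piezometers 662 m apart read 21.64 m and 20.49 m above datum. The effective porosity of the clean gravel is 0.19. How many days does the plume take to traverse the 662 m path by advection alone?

Hydraulic gradient i = (21.64 − 20.49) / 662 = 1.15 / 662 = 0.001737.
Darcy flux q = K · i = 211.0 × 0.001737 = 0.3665 m/day.
Seepage velocity v = q / n_e = 0.3665 / 0.19 = 1.929 m/day.
Travel time t = L / v = 662 / 1.929 = 343.2 days.

343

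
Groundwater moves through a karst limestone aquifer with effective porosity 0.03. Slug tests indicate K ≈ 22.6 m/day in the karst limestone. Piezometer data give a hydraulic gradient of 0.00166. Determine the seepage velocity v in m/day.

1.25

Hydraulic gradient i = 0.00166.
Darcy flux q = K · i = 22.60 × 0.001660 = 0.03752 m/day.
Seepage velocity v = q / n_e = 0.03752 / 0.03 = 1.251 m/day.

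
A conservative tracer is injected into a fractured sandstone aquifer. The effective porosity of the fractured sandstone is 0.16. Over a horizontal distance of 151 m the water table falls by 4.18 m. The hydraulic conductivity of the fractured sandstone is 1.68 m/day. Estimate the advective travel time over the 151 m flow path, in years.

1.42

Hydraulic gradient i = Δh / L = 4.18 / 151 = 0.02768.
Darcy flux q = K · i = 1.680 × 0.02768 = 0.04651 m/day.
Seepage velocity v = q / n_e = 0.04651 / 0.16 = 0.2907 m/day.
Travel time t = L / v = 151 / 0.2907 = 519.5 days = 1.422 years.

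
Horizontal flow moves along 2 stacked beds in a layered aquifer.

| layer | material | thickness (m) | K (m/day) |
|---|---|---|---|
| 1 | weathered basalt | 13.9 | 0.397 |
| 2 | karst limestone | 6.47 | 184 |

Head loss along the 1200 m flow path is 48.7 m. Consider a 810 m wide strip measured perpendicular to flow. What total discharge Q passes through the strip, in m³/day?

39300

Flow is parallel to layering, so each bed carries its own Darcy discharge and the transmissivities add.
Σ(K_i·b_i) = 0.397×13.9 + 184×6.47 = 1196 m²/day.
Hydraulic gradient i = Δh / L = 48.7 / 1200 = 0.04058.
Q = Σ(K_i·b_i) · W · i = 1196 × 810 × 0.04058 = 39315 m³/day.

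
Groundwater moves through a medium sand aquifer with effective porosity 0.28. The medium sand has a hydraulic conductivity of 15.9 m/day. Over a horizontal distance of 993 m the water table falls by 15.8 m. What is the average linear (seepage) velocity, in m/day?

Hydraulic gradient i = Δh / L = 15.8 / 993 = 0.01591.
Darcy flux q = K · i = 15.90 × 0.01591 = 0.2530 m/day.
Seepage velocity v = q / n_e = 0.2530 / 0.28 = 0.9035 m/day.

0.904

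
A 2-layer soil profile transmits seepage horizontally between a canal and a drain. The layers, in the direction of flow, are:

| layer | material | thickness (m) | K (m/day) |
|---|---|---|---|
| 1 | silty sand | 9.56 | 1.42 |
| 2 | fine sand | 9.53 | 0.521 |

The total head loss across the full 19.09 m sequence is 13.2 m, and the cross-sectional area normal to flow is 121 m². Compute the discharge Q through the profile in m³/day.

Flow is perpendicular to layering, so the layers act in series and the equivalent K is the thickness-weighted harmonic mean.
Total thickness L = 9.56 + 9.53 = 19.09 m.
Σ(b_i/K_i) = 9.56/1.42 + 9.53/0.521 = 25.02 d.
K_eq = L / Σ(b_i/K_i) = 19.09 / 25.02 = 0.7629 m/day.
Q = K_eq · A · (Δh/L) = 0.7629 × 121 × (13.2/19.09) = 63.83 m³/day.

63.8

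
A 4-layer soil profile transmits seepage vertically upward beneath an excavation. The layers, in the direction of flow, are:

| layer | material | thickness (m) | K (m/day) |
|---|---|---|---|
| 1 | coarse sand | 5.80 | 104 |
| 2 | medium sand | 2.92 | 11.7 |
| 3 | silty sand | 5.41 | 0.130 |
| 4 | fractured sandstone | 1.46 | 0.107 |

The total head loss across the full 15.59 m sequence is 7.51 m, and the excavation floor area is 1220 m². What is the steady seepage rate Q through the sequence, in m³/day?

Flow is perpendicular to layering, so the layers act in series and the equivalent K is the thickness-weighted harmonic mean.
Total thickness L = 5.80 + 2.92 + 5.41 + 1.46 = 15.59 m.
Σ(b_i/K_i) = 5.80/104 + 2.92/11.7 + 5.41/0.130 + 1.46/0.107 = 55.57 d.
K_eq = L / Σ(b_i/K_i) = 15.59 / 55.57 = 0.2806 m/day.
Q = K_eq · A · (Δh/L) = 0.2806 × 1220 × (7.51/15.59) = 164.9 m³/day.

165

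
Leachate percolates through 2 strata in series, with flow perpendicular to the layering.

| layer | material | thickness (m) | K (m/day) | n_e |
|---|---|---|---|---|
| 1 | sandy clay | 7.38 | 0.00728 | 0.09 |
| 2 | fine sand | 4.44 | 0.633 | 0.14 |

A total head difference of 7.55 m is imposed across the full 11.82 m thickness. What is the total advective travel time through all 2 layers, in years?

0.476

With flow normal to the layers, continuity requires the same specific discharge q through every layer.
Σ(b_i/K_i) = 7.38/0.00728 + 4.44/0.633 = 1021 d.
q = Δh / Σ(b_i/K_i) = 7.55 / 1021 = 0.007397 m/day.
In each layer the seepage velocity is v_i = q/n_i, so the layer transit time is t_i = b_i·n_i / q:
  layer 1 (sandy clay): t_1 = 7.38 × 0.09 / 0.007397 = 89.80 d
  layer 2 (fine sand): t_2 = 4.44 × 0.14 / 0.007397 = 84.04 d
Total t = Σ t_i = 173.8 days = 0.4759 years.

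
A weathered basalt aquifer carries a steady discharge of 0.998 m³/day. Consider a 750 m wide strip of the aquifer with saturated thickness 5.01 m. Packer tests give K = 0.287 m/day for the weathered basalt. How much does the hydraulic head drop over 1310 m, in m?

Cross-sectional area A = 750 × 5.01 = 3758 m².
From Q = K·A·i, i = Q / (K·A) = 0.998 / (0.2870 × 3758) = 0.0009254.
Head loss Δh = i · L = 0.0009254 × 1310 = 1.212 m.

1.21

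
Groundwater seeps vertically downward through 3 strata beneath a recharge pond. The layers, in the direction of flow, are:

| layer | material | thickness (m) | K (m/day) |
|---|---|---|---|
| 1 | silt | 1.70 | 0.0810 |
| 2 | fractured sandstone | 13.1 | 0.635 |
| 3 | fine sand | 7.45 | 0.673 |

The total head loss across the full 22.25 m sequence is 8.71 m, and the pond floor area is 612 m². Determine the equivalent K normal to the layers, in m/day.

0.422

Flow is perpendicular to layering, so the layers act in series and the equivalent K is the thickness-weighted harmonic mean.
Total thickness L = 1.70 + 13.1 + 7.45 = 22.25 m.
Σ(b_i/K_i) = 1.70/0.0810 + 13.1/0.635 + 7.45/0.673 = 52.69 d.
K_eq = L / Σ(b_i/K_i) = 22.25 / 52.69 = 0.4223 m/day.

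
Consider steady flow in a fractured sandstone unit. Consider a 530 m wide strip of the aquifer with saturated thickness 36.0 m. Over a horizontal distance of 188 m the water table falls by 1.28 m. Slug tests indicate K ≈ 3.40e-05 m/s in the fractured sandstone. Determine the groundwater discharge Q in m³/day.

Convert K: 3.40e-05 m/s × 86400 = 2.938 m/day.
Cross-sectional area A = 530 × 36.0 = 19080 m².
Hydraulic gradient i = Δh / L = 1.28 / 188 = 0.006809.
Darcy's law: Q = K · A · i = 2.938 × 19080 × 0.006809 = 381.6 m³/day.

382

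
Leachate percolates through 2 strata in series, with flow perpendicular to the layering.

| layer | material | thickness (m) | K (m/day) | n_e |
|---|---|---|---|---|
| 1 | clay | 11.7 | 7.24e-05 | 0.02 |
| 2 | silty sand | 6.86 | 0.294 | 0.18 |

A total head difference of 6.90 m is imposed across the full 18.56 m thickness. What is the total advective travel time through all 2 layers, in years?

With flow normal to the layers, continuity requires the same specific discharge q through every layer.
Σ(b_i/K_i) = 11.7/7.24e-05 + 6.86/0.294 = 1.616e+05 d.
q = Δh / Σ(b_i/K_i) = 6.90 / 1.616e+05 = 4.269e-05 m/day.
In each layer the seepage velocity is v_i = q/n_i, so the layer transit time is t_i = b_i·n_i / q:
  layer 1 (clay): t_1 = 11.7 × 0.02 / 4.269e-05 = 5481 d
  layer 2 (silty sand): t_2 = 6.86 × 0.18 / 4.269e-05 = 28924 d
Total t = Σ t_i = 34405 days = 94.20 years.

94.2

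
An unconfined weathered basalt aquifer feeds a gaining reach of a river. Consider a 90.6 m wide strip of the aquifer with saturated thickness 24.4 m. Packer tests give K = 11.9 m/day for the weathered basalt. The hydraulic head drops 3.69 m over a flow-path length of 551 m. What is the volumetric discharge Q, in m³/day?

Cross-sectional area A = 90.6 × 24.4 = 2211 m².
Hydraulic gradient i = Δh / L = 3.69 / 551 = 0.006697.
Darcy's law: Q = K · A · i = 11.90 × 2211 × 0.006697 = 176.2 m³/day.

176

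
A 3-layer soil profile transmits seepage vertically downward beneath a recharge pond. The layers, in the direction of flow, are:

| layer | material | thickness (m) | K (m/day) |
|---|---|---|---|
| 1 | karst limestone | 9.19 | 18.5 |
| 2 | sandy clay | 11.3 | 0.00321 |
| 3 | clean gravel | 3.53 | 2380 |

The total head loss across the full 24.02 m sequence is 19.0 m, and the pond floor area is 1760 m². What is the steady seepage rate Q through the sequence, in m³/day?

9.50

Flow is perpendicular to layering, so the layers act in series and the equivalent K is the thickness-weighted harmonic mean.
Total thickness L = 9.19 + 11.3 + 3.53 = 24.02 m.
Σ(b_i/K_i) = 9.19/18.5 + 11.3/0.00321 + 3.53/2380 = 3521 d.
K_eq = L / Σ(b_i/K_i) = 24.02 / 3521 = 0.006822 m/day.
Q = K_eq · A · (Δh/L) = 0.006822 × 1760 × (19.0/24.02) = 9.498 m³/day.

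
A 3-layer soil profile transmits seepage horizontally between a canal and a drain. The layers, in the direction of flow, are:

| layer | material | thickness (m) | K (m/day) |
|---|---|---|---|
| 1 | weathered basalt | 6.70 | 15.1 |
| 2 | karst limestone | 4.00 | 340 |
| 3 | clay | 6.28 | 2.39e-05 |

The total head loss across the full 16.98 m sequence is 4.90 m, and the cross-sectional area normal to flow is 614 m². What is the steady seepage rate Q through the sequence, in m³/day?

Flow is perpendicular to layering, so the layers act in series and the equivalent K is the thickness-weighted harmonic mean.
Total thickness L = 6.70 + 4.00 + 6.28 = 16.98 m.
Σ(b_i/K_i) = 6.70/15.1 + 4.00/340 + 6.28/2.39e-05 = 2.628e+05 d.
K_eq = L / Σ(b_i/K_i) = 16.98 / 2.628e+05 = 6.462e-05 m/day.
Q = K_eq · A · (Δh/L) = 6.462e-05 × 614 × (4.90/16.98) = 0.01145 m³/day.

0.0114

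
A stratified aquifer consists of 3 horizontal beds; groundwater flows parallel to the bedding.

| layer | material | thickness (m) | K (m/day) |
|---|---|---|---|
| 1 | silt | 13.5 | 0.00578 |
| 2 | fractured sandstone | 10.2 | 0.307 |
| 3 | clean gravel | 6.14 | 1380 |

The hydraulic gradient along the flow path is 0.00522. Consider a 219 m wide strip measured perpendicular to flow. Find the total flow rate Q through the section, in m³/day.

9690

Flow is parallel to layering, so each bed carries its own Darcy discharge and the transmissivities add.
Σ(K_i·b_i) = 0.00578×13.5 + 0.307×10.2 + 1380×6.14 = 8476 m²/day.
Hydraulic gradient i = 0.00522.
Q = Σ(K_i·b_i) · W · i = 8476 × 219 × 0.005220 = 9690 m³/day.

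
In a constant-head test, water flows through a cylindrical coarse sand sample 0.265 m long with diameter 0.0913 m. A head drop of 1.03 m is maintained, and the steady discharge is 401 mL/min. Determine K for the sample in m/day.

Cross-sectional area A = π·(d/2)² = π × (0.0913/2)² = 0.006547 m².
Convert discharge: 401 mL/min = 6.683e-06 m³/s.
Darcy's law rearranged: K = Q·L / (A·Δh) = 6.683e-06 × 0.265 / (0.006547 × 1.03) = 0.0002626 m/s = 22.69 m/day.

22.7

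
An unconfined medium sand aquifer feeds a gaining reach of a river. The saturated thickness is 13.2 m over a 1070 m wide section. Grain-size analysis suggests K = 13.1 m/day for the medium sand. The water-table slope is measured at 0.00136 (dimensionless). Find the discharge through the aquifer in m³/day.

252

Cross-sectional area A = 1070 × 13.2 = 14124 m².
Hydraulic gradient i = 0.00136.
Darcy's law: Q = K · A · i = 13.10 × 14124 × 0.001360 = 251.6 m³/day.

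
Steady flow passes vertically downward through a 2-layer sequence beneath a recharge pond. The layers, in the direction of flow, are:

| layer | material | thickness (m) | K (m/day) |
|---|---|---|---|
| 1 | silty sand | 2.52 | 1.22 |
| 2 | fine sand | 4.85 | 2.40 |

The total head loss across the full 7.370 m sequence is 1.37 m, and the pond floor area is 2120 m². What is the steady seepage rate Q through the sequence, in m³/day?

711

Flow is perpendicular to layering, so the layers act in series and the equivalent K is the thickness-weighted harmonic mean.
Total thickness L = 2.52 + 4.85 = 7.370 m.
Σ(b_i/K_i) = 2.52/1.22 + 4.85/2.40 = 4.086 d.
K_eq = L / Σ(b_i/K_i) = 7.370 / 4.086 = 1.804 m/day.
Q = K_eq · A · (Δh/L) = 1.804 × 2120 × (1.37/7.370) = 710.7 m³/day.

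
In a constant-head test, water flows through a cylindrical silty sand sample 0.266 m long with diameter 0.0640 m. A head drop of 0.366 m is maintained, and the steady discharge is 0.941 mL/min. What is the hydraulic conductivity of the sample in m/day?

0.306

Cross-sectional area A = π·(d/2)² = π × (0.0640/2)² = 0.003217 m².
Convert discharge: 0.941 mL/min = 1.568e-08 m³/s.
Darcy's law rearranged: K = Q·L / (A·Δh) = 1.568e-08 × 0.266 / (0.003217 × 0.366) = 3.543e-06 m/s = 0.3061 m/day.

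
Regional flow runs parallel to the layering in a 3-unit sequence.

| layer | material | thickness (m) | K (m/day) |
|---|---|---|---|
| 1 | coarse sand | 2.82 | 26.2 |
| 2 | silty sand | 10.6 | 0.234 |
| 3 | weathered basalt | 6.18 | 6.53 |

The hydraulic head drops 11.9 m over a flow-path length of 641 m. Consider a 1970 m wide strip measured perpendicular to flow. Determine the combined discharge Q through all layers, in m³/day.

4270

Flow is parallel to layering, so each bed carries its own Darcy discharge and the transmissivities add.
Σ(K_i·b_i) = 26.2×2.82 + 0.234×10.6 + 6.53×6.18 = 116.7 m²/day.
Hydraulic gradient i = Δh / L = 11.9 / 641 = 0.01856.
Q = Σ(K_i·b_i) · W · i = 116.7 × 1970 × 0.01856 = 4269 m³/day.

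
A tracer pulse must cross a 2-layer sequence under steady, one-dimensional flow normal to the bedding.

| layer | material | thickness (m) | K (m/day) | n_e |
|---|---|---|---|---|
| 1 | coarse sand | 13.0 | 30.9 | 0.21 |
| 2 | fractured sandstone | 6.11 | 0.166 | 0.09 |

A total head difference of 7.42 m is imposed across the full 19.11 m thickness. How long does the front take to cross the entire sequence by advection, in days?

16.5

With flow normal to the layers, continuity requires the same specific discharge q through every layer.
Σ(b_i/K_i) = 13.0/30.9 + 6.11/0.166 = 37.23 d.
q = Δh / Σ(b_i/K_i) = 7.42 / 37.23 = 0.1993 m/day.
In each layer the seepage velocity is v_i = q/n_i, so the layer transit time is t_i = b_i·n_i / q:
  layer 1 (coarse sand): t_1 = 13.0 × 0.21 / 0.1993 = 13.70 d
  layer 2 (fractured sandstone): t_2 = 6.11 × 0.09 / 0.1993 = 2.759 d
Total t = Σ t_i = 16.46 days.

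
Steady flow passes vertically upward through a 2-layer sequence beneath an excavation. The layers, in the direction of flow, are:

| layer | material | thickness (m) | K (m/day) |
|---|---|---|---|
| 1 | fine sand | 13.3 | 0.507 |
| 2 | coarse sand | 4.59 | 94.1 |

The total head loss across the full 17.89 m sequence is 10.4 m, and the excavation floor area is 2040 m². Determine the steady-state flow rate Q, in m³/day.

Flow is perpendicular to layering, so the layers act in series and the equivalent K is the thickness-weighted harmonic mean.
Total thickness L = 13.3 + 4.59 = 17.89 m.
Σ(b_i/K_i) = 13.3/0.507 + 4.59/94.1 = 26.28 d.
K_eq = L / Σ(b_i/K_i) = 17.89 / 26.28 = 0.6807 m/day.
Q = K_eq · A · (Δh/L) = 0.6807 × 2040 × (10.4/17.89) = 807.3 m³/day.

807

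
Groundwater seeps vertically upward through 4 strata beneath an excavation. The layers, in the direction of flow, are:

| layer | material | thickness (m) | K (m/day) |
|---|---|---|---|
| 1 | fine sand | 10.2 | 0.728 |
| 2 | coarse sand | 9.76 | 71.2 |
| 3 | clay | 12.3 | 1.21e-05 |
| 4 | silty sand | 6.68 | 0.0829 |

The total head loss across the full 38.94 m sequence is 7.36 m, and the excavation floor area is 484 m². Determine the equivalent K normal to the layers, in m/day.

Flow is perpendicular to layering, so the layers act in series and the equivalent K is the thickness-weighted harmonic mean.
Total thickness L = 10.2 + 9.76 + 12.3 + 6.68 = 38.94 m.
Σ(b_i/K_i) = 10.2/0.728 + 9.76/71.2 + 12.3/1.21e-05 + 6.68/0.0829 = 1.017e+06 d.
K_eq = L / Σ(b_i/K_i) = 38.94 / 1.017e+06 = 3.830e-05 m/day.

3.83e-05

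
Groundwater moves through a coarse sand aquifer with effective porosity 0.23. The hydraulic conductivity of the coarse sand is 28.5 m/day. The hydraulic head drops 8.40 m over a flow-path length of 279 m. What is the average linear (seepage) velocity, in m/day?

3.73

Hydraulic gradient i = Δh / L = 8.40 / 279 = 0.03011.
Darcy flux q = K · i = 28.50 × 0.03011 = 0.8581 m/day.
Seepage velocity v = q / n_e = 0.8581 / 0.23 = 3.731 m/day.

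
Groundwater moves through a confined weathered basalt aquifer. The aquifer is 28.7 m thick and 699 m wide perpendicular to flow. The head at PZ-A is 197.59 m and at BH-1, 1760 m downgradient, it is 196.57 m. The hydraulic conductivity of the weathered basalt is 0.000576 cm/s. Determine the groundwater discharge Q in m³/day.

Convert K: 0.000576 cm/s × 864 = 0.4977 m/day.
Cross-sectional area A = 699 × 28.7 = 20061 m².
Hydraulic gradient i = (197.59 − 196.57) / 1760 = 1.02 / 1760 = 0.0005795.
Darcy's law: Q = K · A · i = 0.4977 × 20061 × 0.0005795 = 5.786 m³/day.

5.79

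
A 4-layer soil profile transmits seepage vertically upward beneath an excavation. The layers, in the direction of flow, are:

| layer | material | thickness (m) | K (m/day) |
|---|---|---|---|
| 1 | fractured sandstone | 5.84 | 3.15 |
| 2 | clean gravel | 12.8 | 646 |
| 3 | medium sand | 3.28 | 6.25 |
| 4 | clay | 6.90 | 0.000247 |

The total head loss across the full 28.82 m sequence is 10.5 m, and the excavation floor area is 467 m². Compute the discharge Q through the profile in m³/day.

Flow is perpendicular to layering, so the layers act in series and the equivalent K is the thickness-weighted harmonic mean.
Total thickness L = 5.84 + 12.8 + 3.28 + 6.90 = 28.82 m.
Σ(b_i/K_i) = 5.84/3.15 + 12.8/646 + 3.28/6.25 + 6.90/0.000247 = 27938 d.
K_eq = L / Σ(b_i/K_i) = 28.82 / 27938 = 0.001032 m/day.
Q = K_eq · A · (Δh/L) = 0.001032 × 467 × (10.5/28.82) = 0.1755 m³/day.

0.176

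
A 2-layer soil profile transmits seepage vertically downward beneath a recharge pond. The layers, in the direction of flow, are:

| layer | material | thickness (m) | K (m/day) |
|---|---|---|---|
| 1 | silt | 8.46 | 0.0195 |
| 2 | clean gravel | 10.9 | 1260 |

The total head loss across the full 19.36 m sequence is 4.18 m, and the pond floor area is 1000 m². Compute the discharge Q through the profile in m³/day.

Flow is perpendicular to layering, so the layers act in series and the equivalent K is the thickness-weighted harmonic mean.
Total thickness L = 8.46 + 10.9 = 19.36 m.
Σ(b_i/K_i) = 8.46/0.0195 + 10.9/1260 = 433.9 d.
K_eq = L / Σ(b_i/K_i) = 19.36 / 433.9 = 0.04462 m/day.
Q = K_eq · A · (Δh/L) = 0.04462 × 1000 × (4.18/19.36) = 9.635 m³/day.

9.63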